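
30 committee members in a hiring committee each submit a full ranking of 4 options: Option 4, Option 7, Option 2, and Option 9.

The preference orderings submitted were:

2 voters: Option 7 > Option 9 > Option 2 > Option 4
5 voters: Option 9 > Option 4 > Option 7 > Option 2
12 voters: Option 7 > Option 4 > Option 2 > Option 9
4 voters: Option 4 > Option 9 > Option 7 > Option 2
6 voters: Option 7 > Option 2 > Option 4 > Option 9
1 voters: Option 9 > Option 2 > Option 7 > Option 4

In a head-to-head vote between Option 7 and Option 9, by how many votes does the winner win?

Ballots ranking Option 7 above Option 9: 2+12+6 = 20.
Ballots ranking Option 9 above Option 7: 5+4+1 = 10.
Option 7 wins 20–10, a margin of 10.

10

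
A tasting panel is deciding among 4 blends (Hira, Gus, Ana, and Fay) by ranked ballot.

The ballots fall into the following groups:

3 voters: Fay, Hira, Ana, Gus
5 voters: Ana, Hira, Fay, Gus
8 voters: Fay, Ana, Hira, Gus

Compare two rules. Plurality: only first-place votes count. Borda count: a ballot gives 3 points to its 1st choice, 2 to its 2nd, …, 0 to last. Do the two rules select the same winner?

Plurality first-place counts: Hira 0, Gus 0, Ana 5, Fay 11 → Fay.
Borda totals: Hira 24, Gus 0, Ana 34, Fay 38 → Fay.
The two rules agree on Fay.

Yes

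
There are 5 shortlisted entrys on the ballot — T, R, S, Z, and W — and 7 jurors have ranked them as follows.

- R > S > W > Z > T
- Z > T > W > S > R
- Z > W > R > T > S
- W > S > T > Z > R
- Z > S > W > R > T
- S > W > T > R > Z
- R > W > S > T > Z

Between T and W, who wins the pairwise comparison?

Ballots ranking T above W: 1.
Ballots ranking W above T: 6.
W wins the head-to-head, 6–1.

W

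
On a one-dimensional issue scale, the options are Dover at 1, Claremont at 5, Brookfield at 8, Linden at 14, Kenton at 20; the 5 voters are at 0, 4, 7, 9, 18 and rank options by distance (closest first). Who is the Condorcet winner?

Brookfield

With single-peaked preferences on a line, the Condorcet winner is the candidate closest to the median voter.
The median voter (position 7) is closest to Brookfield at 8.
Check: Brookfield vs Kenton — voters closer to Brookfield: 4 of 5.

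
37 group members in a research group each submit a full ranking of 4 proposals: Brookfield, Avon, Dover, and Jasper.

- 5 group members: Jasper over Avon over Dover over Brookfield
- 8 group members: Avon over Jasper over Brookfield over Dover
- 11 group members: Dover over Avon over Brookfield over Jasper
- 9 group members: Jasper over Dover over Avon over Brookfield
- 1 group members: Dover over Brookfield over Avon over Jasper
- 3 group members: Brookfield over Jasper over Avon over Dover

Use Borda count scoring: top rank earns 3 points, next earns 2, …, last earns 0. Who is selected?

Borda scores:
  Brookfield: 5·0 + 8·1 + 11·1 + 9·0 + 2 + 3·3 = 30
  Avon: 5·2 + 8·3 + 11·2 + 9·1 + 1 + 3·1 = 69
  Dover: 5·1 + 8·0 + 11·3 + 9·2 + 3 + 3·0 = 59
  Jasper: 5·3 + 8·2 + 11·0 + 9·3 + 0 + 3·2 = 64
Avon has the highest total.

Avon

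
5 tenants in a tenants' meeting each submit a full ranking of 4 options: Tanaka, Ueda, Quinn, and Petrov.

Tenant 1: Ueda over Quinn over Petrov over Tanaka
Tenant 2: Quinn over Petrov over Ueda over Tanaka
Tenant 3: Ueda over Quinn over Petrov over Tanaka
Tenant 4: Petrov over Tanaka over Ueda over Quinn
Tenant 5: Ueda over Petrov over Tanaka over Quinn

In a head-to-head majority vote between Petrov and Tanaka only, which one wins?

Petrov

Ballots ranking Petrov above Tanaka: 5.
Ballots ranking Tanaka above Petrov: 0.
Petrov wins the head-to-head, 5–0.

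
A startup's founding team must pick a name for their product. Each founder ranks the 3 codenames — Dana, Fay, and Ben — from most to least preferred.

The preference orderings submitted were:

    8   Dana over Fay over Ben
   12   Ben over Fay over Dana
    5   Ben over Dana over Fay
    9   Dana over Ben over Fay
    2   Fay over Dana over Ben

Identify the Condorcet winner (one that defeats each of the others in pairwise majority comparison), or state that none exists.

Head-to-head results (36 voters total):
Dana vs Fay: Dana wins 22–14.
Dana vs Ben: Dana wins 19–17.
Fay vs Ben: Ben wins 26–10.
Dana beats each rival — Fay (22–14), Ben (19–17) — so Dana is the Condorcet winner.

Dana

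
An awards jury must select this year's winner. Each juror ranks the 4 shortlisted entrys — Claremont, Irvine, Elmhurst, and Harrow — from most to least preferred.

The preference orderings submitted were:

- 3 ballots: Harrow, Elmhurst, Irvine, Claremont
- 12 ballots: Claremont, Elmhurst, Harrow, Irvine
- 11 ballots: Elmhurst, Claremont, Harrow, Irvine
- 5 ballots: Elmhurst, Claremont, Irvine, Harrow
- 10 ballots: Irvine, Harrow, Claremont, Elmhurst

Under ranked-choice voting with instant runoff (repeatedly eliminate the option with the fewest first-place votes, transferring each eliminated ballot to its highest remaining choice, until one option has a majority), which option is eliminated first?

Harrow

Round 1: Elmhurst 16, Claremont 12, Irvine 10, Harrow 3. Harrow has the fewest and is eliminated.
Round 2: Elmhurst 19, Claremont 12, Irvine 10. Irvine has the fewest and is eliminated.
Round 3: Claremont 22, Elmhurst 19. Claremont has a majority.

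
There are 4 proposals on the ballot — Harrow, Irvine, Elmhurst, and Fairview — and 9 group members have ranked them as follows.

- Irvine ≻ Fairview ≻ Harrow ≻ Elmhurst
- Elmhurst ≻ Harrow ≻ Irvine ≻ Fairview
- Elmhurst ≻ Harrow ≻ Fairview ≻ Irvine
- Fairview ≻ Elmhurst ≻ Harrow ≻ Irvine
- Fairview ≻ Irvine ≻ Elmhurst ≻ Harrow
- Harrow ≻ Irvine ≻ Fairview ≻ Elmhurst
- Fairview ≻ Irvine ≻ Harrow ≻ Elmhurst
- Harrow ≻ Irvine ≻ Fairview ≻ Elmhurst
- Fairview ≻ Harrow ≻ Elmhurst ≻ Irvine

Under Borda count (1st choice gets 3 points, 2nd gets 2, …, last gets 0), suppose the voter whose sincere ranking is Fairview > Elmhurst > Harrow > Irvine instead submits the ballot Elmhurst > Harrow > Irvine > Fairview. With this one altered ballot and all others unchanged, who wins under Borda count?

Borda totals with the altered ballot: Harrow 16, Irvine 13, Elmhurst 11, Fairview 14.
The switch changes the winner from Fairview to Harrow.

Harrow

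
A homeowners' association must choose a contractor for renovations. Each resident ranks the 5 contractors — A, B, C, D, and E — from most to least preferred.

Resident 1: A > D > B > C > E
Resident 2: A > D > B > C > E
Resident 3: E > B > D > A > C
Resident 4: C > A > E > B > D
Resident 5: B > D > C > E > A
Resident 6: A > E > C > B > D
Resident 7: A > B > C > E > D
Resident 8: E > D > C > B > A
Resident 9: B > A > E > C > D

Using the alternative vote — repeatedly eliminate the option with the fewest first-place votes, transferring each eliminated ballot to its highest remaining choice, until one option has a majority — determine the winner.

Round 1: A 4, B 2, E 2, C 1, D 0. D has the fewest and is eliminated.
Round 2: A 4, B 2, E 2, C 1. C has the fewest and is eliminated.
Round 3: A 5, B 2, E 2. A has a majority.

A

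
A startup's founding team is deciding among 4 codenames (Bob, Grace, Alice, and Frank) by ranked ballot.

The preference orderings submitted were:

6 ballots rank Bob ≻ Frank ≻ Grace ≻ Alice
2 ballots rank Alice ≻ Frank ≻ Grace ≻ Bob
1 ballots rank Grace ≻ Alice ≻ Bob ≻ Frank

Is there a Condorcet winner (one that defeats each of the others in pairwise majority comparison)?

Yes

Head-to-head results (9 voters total):
Bob vs Grace: Bob wins 6–3.
Bob vs Alice: Bob wins 6–3.
Bob vs Frank: Bob wins 7–2.
Grace vs Alice: Grace wins 7–2.
Grace vs Frank: Frank wins 8–1.
Alice vs Frank: Frank wins 6–3.
Bob beats each rival — Grace (6–3), Alice (6–3), Frank (7–2) — so Bob is the Condorcet winner.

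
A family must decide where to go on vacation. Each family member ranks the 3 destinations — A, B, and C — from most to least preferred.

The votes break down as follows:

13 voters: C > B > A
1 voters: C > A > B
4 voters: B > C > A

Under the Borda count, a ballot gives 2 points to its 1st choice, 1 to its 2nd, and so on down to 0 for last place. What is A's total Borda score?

Borda scores:
  A: 13·0 + 1 + 4·0 = 1
  B: 13·1 + 0 + 4·2 = 21
  C: 13·2 + 2 + 4·1 = 32

1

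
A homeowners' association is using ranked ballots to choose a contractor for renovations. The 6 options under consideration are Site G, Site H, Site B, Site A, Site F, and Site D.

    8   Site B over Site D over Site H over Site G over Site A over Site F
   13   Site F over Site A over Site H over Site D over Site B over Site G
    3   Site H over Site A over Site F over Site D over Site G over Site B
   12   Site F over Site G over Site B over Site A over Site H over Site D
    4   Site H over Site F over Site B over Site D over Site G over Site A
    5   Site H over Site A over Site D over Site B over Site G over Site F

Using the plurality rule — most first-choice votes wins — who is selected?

Site F

First-place vote totals:
  Site G: 0
  Site H: 12
  Site B: 8
  Site A: 0
  Site F: 25
  Site D: 0
Site F has the most first-place votes.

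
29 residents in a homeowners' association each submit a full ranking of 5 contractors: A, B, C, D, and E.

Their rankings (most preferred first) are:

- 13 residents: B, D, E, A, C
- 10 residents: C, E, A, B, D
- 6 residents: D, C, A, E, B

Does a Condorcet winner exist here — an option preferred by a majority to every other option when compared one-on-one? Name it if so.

None — there is no Condorcet winner

Head-to-head results (29 voters total):
A vs B: A wins 16–13.
A vs C: C wins 16–13.
A vs D: D wins 19–10.
A vs E: E wins 23–6.
B vs C: C wins 16–13.
B vs D: B wins 23–6.
B vs E: E wins 16–13.
C vs D: D wins 19–10.
C vs E: C wins 16–13.
D vs E: D wins 19–10.
No candidate beats all others: A beats B beats D beats A, a majority cycle.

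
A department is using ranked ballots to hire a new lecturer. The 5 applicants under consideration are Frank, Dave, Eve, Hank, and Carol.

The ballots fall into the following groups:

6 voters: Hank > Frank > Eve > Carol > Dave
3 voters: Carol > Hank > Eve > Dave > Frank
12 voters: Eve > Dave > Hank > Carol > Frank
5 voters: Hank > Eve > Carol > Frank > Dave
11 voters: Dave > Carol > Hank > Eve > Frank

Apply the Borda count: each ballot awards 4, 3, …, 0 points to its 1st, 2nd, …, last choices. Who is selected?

Hank

Borda scores:
  Frank: 6·3 + 3·0 + 12·0 + 5·1 + 11·0 = 23
  Dave: 6·0 + 3·1 + 12·3 + 5·0 + 11·4 = 83
  Eve: 6·2 + 3·2 + 12·4 + 5·3 + 11·1 = 92
  Hank: 6·4 + 3·3 + 12·2 + 5·4 + 11·2 = 99
  Carol: 6·1 + 3·4 + 12·1 + 5·2 + 11·3 = 73
Hank has the highest total.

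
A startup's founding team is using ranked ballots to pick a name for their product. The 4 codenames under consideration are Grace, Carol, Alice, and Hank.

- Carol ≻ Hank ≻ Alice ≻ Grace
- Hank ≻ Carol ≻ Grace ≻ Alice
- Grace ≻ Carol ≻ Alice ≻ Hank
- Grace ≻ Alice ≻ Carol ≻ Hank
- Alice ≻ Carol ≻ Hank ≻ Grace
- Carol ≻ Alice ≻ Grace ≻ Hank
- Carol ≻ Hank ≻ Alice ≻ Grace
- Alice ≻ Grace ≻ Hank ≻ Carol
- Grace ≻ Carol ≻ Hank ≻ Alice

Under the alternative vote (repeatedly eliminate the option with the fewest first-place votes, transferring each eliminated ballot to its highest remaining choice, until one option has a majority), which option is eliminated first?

Round 1: Grace 3, Carol 3, Alice 2, Hank 1. Hank has the fewest and is eliminated.
Round 2: Carol 4, Grace 3, Alice 2. Alice has the fewest and is eliminated.
Round 3: Carol 5, Grace 4. Carol has a majority.

Hank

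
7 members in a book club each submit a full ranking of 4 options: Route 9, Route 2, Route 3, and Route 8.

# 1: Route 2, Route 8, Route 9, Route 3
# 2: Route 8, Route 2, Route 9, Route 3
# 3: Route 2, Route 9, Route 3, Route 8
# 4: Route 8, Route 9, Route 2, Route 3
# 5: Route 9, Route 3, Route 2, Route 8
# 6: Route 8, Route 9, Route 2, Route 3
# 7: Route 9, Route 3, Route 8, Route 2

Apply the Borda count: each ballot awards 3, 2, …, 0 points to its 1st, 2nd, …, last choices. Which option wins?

Route 9

Borda scores:
  Route 9: 1 + 1 + 2 + 2 + 3 + 2 + 3 = 14
  Route 2: 3 + 2 + 3 + 1 + 1 + 1 + 0 = 11
  Route 3: 0 + 0 + 1 + 0 + 2 + 0 + 2 = 5
  Route 8: 2 + 3 + 0 + 3 + 0 + 3 + 1 = 12
Route 9 has the highest total.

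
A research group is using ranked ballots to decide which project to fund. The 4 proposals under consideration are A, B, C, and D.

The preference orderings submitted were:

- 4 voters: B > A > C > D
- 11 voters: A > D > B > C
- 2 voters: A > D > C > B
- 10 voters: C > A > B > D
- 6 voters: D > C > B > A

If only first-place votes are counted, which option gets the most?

First-place vote totals:
  A: 13
  B: 4
  C: 10
  D: 6
A has the most first-place votes.

A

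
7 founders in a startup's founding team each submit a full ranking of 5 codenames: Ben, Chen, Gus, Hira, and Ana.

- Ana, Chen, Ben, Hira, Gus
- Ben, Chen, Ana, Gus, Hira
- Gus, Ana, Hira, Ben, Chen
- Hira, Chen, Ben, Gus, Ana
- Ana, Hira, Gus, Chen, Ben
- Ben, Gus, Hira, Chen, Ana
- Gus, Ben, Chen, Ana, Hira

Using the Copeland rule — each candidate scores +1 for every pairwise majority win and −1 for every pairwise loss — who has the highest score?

Pairwise results:
  Ben vs Chen: Ben wins 4–3.
  Ben vs Gus: Ben wins 4–3.
  Ben vs Hira: Ben wins 4–3.
  Ben vs Ana: Ben wins 4–3.
  Chen vs Gus: Gus wins 4–3.
  Chen vs Hira: Hira wins 4–3.
  Chen vs Ana: Chen wins 4–3.
  Gus vs Hira: Gus wins 4–3.
  Gus vs Ana: Gus wins 4–3.
  Hira vs Ana: Ana wins 5–2.
Copeland scores (wins − losses):
  Ben: 4 − 0 = 4
  Chen: 1 − 3 = -2
  Gus: 3 − 1 = 2
  Hira: 1 − 3 = -2
  Ana: 1 − 3 = -2
Ben has the best Copeland score.

Ben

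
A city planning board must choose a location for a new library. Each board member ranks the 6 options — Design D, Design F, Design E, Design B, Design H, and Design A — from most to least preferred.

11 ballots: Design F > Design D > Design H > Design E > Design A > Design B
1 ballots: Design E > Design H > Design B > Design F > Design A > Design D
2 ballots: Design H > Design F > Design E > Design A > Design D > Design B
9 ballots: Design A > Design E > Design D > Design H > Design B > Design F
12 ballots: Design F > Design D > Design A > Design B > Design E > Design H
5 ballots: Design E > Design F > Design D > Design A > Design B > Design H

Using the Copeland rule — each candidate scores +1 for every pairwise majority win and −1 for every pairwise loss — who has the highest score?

Design F

Pairwise results:
  Design D vs Design F: Design F wins 31–9.
  Design D vs Design E: Design D wins 23–17.
  Design D vs Design B: Design D wins 39–1.
  Design D vs Design H: Design D wins 37–3.
  Design D vs Design A: Design D wins 28–12.
  Design F vs Design E: Design F wins 25–15.
  Design F vs Design B: Design F wins 30–10.
  Design F vs Design H: Design F wins 28–12.
  Design F vs Design A: Design F wins 31–9.
  Design E vs Design B: Design E wins 28–12.
  Design E vs Design H: Design E wins 27–13.
  Design E vs Design A: Design A wins 21–19.
  Design B vs Design H: Design H wins 23–17.
  Design B vs Design A: Design A wins 39–1.
  Design H vs Design A: Design A wins 26–14.
Copeland scores (wins − losses):
  Design D: 4 − 1 = 3
  Design F: 5 − 0 = 5
  Design E: 2 − 3 = -1
  Design B: 0 − 5 = -5
  Design H: 1 − 4 = -3
  Design A: 3 − 2 = 1
Design F has the best Copeland score.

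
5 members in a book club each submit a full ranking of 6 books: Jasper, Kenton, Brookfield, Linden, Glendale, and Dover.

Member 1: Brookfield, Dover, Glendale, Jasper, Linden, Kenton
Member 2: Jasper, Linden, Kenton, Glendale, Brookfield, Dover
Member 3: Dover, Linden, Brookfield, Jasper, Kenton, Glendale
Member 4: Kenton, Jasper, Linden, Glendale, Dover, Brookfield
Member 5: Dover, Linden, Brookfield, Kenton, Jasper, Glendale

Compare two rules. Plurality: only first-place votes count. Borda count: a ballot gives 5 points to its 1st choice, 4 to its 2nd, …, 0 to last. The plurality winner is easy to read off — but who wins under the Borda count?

Linden

Plurality first-place counts: Jasper 1, Kenton 1, Brookfield 1, Linden 0, Glendale 0, Dover 2 → Dover.
Borda totals: Jasper 14, Kenton 11, Brookfield 12, Linden 16, Glendale 7, Dover 15 → Linden.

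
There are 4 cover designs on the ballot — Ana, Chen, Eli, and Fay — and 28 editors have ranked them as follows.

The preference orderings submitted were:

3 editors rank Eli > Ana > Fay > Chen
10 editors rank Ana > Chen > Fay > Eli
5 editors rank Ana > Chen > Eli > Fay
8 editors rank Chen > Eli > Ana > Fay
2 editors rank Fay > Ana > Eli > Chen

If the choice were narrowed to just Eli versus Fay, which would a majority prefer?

Ballots ranking Eli above Fay: 3+5+8 = 16.
Ballots ranking Fay above Eli: 10+2 = 12.
Eli wins the head-to-head, 16–12.

Eli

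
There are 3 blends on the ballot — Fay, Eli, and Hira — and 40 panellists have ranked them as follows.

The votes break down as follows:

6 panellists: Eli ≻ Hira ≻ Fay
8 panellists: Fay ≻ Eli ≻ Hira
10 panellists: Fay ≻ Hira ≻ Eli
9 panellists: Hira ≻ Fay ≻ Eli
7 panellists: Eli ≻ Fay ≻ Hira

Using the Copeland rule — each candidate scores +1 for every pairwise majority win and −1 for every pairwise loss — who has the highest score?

Pairwise results:
  Fay vs Eli: Fay wins 27–13.
  Fay vs Hira: Fay wins 25–15.
  Eli vs Hira: Eli wins 21–19.
Copeland scores (wins − losses):
  Fay: 2 − 0 = 2
  Eli: 1 − 1 = 0
  Hira: 0 − 2 = -2
Fay has the best Copeland score.

Fay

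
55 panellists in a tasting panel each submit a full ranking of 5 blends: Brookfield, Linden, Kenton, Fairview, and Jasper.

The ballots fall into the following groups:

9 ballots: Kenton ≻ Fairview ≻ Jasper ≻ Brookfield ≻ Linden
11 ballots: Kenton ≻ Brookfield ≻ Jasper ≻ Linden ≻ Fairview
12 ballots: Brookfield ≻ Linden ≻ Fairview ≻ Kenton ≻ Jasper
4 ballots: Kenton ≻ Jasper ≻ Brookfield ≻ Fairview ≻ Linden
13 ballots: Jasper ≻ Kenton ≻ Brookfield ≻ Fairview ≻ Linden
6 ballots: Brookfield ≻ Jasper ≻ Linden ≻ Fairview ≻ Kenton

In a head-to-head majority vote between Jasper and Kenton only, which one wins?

Ballots ranking Jasper above Kenton: 13+6 = 19.
Ballots ranking Kenton above Jasper: 9+11+12+4 = 36.
Kenton wins the head-to-head, 36–19.

Kenton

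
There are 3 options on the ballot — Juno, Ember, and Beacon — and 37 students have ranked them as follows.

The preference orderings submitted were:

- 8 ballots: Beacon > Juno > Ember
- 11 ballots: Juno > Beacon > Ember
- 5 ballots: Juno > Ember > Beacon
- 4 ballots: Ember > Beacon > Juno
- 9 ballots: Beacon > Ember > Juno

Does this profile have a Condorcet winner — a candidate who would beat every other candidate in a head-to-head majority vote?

Head-to-head results (37 voters total):
Juno vs Ember: Juno wins 24–13.
Juno vs Beacon: Beacon wins 21–16.
Ember vs Beacon: Beacon wins 28–9.
Beacon beats each rival — Juno (21–16), Ember (28–9) — so Beacon is the Condorcet winner.

Yes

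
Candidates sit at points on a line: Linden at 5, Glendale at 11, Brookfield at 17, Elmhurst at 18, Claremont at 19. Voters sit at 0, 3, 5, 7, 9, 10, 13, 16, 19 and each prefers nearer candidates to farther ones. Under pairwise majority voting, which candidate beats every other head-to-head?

With single-peaked preferences on a line, the Condorcet winner is the candidate closest to the median voter.
The median voter (position 9) is closest to Glendale at 11.
Check: Glendale vs Brookfield — voters closer to Glendale: 7 of 9.

Glendale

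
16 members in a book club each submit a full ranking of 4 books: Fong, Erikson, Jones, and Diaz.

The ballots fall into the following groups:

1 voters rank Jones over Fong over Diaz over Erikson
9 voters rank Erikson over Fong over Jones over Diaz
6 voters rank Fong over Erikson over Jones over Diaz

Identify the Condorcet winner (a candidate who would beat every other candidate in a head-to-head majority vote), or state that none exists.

Head-to-head results (16 voters total):
Fong vs Erikson: Erikson wins 9–7.
Fong vs Jones: Fong wins 15–1.
Fong vs Diaz: Fong wins 16–0.
Erikson vs Jones: Erikson wins 15–1.
Erikson vs Diaz: Erikson wins 15–1.
Jones vs Diaz: Jones wins 16–0.
Erikson beats each rival — Fong (9–7), Jones (15–1), Diaz (15–1) — so Erikson is the Condorcet winner.

Erikson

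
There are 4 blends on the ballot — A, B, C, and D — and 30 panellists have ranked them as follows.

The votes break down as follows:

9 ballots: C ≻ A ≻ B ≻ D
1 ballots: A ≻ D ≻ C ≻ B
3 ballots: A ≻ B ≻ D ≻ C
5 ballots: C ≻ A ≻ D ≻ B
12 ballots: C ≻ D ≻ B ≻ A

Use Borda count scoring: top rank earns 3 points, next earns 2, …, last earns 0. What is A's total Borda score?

40

Borda scores:
  A: 9·2 + 3 + 3·3 + 5·2 + 12·0 = 40
  B: 9·1 + 0 + 3·2 + 5·0 + 12·1 = 27
  C: 9·3 + 1 + 3·0 + 5·3 + 12·3 = 79
  D: 9·0 + 2 + 3·1 + 5·1 + 12·2 = 34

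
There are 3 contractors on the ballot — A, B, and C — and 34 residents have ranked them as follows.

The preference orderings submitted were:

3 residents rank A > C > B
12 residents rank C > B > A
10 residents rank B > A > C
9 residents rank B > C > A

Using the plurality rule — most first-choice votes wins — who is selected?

B

First-place vote totals:
  A: 3
  B: 19
  C: 12
B has the most first-place votes.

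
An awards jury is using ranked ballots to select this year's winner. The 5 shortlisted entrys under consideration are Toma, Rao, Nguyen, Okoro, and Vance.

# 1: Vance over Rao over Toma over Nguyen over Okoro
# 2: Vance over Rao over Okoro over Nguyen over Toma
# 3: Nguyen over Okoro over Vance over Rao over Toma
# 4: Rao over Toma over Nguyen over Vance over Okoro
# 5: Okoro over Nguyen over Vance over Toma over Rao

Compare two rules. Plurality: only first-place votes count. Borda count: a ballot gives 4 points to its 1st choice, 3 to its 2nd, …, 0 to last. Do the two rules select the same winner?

Yes

Plurality first-place counts: Toma 0, Rao 1, Nguyen 1, Okoro 1, Vance 2 → Vance.
Borda totals: Toma 6, Rao 11, Nguyen 11, Okoro 9, Vance 13 → Vance.
The two rules agree on Vance.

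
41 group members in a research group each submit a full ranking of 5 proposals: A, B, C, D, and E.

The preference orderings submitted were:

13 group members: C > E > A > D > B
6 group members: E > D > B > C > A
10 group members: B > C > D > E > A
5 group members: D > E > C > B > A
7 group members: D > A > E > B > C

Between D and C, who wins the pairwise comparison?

Ballots ranking D above C: 6+5+7 = 18.
Ballots ranking C above D: 13+10 = 23.
C wins the head-to-head, 23–18.

C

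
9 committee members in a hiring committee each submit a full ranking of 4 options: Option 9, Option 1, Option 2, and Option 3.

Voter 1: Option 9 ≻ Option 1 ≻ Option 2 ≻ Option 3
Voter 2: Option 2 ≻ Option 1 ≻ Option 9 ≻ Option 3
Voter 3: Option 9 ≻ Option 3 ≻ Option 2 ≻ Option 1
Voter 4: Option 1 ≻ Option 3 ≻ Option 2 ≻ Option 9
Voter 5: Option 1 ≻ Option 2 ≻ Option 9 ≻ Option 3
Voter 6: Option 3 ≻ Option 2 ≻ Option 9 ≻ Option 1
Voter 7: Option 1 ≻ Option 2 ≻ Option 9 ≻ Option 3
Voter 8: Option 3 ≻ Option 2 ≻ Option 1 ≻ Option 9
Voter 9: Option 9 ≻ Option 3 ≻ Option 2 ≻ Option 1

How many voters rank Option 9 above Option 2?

Ballots ranking Option 9 above Option 2: 3.
Ballots ranking Option 2 above Option 9: 6.
So 3 of 9 voters prefer Option 9 to Option 2.

3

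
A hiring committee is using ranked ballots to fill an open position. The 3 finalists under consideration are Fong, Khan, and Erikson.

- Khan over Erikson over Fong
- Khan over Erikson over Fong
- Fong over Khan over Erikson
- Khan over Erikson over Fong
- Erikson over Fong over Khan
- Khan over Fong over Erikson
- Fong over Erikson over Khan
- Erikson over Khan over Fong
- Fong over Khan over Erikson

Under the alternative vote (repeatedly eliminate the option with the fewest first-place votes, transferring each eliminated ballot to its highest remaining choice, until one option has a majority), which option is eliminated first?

Round 1: Khan 4, Fong 3, Erikson 2. Erikson has the fewest and is eliminated.
Round 2: Khan 5, Fong 4. Khan has a majority.

Erikson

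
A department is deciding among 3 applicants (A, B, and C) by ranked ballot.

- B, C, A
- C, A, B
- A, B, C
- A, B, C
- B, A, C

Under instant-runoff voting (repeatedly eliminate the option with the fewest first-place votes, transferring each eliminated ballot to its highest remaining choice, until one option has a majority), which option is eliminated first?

Round 1: A 2, B 2, C 1. C has the fewest and is eliminated.
Round 2: A 3, B 2. A has a majority.

C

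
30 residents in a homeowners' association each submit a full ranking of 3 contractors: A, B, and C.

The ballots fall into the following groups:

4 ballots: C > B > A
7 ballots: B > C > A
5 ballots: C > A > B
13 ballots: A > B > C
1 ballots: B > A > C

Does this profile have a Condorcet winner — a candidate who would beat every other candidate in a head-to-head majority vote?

Head-to-head results (30 voters total):
A vs B: A wins 18–12.
A vs C: C wins 16–14.
B vs C: B wins 21–9.
No candidate beats all others: A beats B beats C beats A, a majority cycle.

No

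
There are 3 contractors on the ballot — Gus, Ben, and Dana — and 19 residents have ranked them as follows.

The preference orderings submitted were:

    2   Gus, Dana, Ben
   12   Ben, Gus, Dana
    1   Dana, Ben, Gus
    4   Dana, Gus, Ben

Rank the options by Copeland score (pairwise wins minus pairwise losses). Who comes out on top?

Pairwise results:
  Gus vs Ben: Ben wins 13–6.
  Gus vs Dana: Gus wins 14–5.
  Ben vs Dana: Ben wins 12–7.
Copeland scores (wins − losses):
  Gus: 1 − 1 = 0
  Ben: 2 − 0 = 2
  Dana: 0 − 2 = -2
Ben has the best Copeland score.

Ben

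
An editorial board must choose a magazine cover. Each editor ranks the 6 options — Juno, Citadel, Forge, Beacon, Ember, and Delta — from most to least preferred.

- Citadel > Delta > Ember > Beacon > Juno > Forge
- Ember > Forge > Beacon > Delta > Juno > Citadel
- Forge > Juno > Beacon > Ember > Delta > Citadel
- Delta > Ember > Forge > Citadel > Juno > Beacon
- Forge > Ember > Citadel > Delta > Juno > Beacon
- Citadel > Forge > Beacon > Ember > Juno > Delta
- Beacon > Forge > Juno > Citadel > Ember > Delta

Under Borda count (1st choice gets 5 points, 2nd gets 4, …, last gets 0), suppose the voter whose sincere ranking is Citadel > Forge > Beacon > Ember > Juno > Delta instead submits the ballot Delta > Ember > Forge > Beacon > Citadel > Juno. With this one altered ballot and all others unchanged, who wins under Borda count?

Forge

Borda totals with the altered ballot: Juno 11, Citadel 13, Forge 24, Beacon 15, Ember 23, Delta 19.
The winner is unchanged: still Forge.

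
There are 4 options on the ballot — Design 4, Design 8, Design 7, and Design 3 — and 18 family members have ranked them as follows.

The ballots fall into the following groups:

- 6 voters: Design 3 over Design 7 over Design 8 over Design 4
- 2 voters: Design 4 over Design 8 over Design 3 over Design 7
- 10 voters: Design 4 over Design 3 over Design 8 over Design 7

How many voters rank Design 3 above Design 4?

Ballots ranking Design 3 above Design 4: 6.
Ballots ranking Design 4 above Design 3: 2+10 = 12.
So 6 of 18 voters prefer Design 3 to Design 4.

6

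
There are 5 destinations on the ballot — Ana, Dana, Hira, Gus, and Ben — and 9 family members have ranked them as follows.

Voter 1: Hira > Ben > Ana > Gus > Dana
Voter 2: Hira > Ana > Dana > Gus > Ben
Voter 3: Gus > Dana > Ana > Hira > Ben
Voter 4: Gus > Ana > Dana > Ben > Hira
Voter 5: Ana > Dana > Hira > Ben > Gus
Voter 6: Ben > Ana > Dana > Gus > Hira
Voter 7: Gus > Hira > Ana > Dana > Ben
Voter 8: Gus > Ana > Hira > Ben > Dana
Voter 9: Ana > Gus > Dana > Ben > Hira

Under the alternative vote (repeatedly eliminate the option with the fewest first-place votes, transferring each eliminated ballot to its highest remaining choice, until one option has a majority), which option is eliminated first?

Round 1: Gus 4, Ana 2, Hira 2, Ben 1, Dana 0. Dana has the fewest and is eliminated.
Round 2: Gus 4, Ana 2, Hira 2, Ben 1. Ben has the fewest and is eliminated.
Round 3: Gus 4, Ana 3, Hira 2. Hira has the fewest and is eliminated.
Round 4: Ana 5, Gus 4. Ana has a majority.

Dana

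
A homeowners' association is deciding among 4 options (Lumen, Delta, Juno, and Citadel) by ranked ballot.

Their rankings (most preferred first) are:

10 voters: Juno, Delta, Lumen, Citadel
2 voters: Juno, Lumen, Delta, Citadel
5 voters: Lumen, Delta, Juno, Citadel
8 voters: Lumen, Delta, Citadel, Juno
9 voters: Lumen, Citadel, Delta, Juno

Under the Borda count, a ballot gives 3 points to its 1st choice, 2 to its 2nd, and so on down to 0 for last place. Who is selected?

Borda scores:
  Lumen: 10·1 + 2·2 + 5·3 + 8·3 + 9·3 = 80
  Delta: 10·2 + 2·1 + 5·2 + 8·2 + 9·1 = 57
  Juno: 10·3 + 2·3 + 5·1 + 8·0 + 9·0 = 41
  Citadel: 10·0 + 2·0 + 5·0 + 8·1 + 9·2 = 26
Lumen has the highest total.

Lumen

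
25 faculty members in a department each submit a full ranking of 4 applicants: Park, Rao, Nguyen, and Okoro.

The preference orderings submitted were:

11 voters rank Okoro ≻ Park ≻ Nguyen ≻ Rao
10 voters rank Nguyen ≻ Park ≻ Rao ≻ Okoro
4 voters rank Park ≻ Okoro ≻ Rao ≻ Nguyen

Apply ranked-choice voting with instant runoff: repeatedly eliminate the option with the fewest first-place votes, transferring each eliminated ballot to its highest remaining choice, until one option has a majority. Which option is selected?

Okoro

Round 1: Okoro 11, Nguyen 10, Park 4, Rao 0. Rao has the fewest and is eliminated.
Round 2: Okoro 11, Nguyen 10, Park 4. Park has the fewest and is eliminated.
Round 3: Okoro 15, Nguyen 10. Okoro has a majority.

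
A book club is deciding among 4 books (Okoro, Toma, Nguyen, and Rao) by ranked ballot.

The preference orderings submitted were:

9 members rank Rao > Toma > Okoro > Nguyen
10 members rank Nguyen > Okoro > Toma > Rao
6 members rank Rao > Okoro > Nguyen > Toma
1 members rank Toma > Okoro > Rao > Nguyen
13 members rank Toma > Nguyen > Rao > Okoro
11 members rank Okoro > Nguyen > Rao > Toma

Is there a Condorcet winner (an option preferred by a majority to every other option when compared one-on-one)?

Head-to-head results (50 voters total):
Okoro vs Toma: Okoro wins 27–23.
Okoro vs Nguyen: Okoro wins 27–23.
Okoro vs Rao: Rao wins 28–22.
Toma vs Nguyen: Nguyen wins 27–23.
Toma vs Rao: Rao wins 26–24.
Nguyen vs Rao: Nguyen wins 34–16.
No candidate beats all others: Okoro beats Nguyen beats Rao beats Okoro, a majority cycle.

No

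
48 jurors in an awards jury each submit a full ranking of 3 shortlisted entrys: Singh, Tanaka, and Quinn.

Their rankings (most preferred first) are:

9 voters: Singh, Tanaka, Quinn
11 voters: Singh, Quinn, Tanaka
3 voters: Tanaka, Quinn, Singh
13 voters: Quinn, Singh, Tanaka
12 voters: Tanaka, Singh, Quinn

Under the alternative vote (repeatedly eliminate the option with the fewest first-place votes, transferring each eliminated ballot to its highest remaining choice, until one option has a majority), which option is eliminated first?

Round 1: Singh 20, Tanaka 15, Quinn 13. Quinn has the fewest and is eliminated.
Round 2: Singh 33, Tanaka 15. Singh has a majority.

Quinn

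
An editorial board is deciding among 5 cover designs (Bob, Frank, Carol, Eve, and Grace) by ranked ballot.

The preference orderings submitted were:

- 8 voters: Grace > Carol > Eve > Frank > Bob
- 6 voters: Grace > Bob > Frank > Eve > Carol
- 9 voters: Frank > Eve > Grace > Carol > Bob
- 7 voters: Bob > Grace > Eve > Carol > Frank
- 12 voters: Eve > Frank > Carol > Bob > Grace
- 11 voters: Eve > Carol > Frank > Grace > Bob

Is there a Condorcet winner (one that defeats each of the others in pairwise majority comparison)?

Yes

Head-to-head results (53 voters total):
Bob vs Frank: Frank wins 40–13.
Bob vs Carol: Carol wins 40–13.
Bob vs Eve: Eve wins 40–13.
Bob vs Grace: Grace wins 34–19.
Frank vs Carol: Frank wins 27–26.
Frank vs Eve: Eve wins 38–15.
Frank vs Grace: Frank wins 32–21.
Carol vs Eve: Eve wins 45–8.
Carol vs Grace: Grace wins 30–23.
Eve vs Grace: Eve wins 32–21.
Eve beats each rival — Bob (40–13), Frank (38–15), Carol (45–8), Grace (32–21) — so Eve is the Condorcet winner.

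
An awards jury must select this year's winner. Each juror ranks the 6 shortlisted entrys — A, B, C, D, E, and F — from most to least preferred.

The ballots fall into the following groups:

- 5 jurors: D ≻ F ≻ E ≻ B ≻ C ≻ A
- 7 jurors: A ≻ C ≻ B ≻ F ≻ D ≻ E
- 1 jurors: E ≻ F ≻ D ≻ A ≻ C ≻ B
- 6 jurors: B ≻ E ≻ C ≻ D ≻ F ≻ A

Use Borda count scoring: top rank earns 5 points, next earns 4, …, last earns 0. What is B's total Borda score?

Borda scores:
  A: 5·0 + 7·5 + 2 + 6·0 = 37
  B: 5·2 + 7·3 + 0 + 6·5 = 61
  C: 5·1 + 7·4 + 1 + 6·3 = 52
  D: 5·5 + 7·1 + 3 + 6·2 = 47
  E: 5·3 + 7·0 + 5 + 6·4 = 44
  F: 5·4 + 7·2 + 4 + 6·1 = 44

61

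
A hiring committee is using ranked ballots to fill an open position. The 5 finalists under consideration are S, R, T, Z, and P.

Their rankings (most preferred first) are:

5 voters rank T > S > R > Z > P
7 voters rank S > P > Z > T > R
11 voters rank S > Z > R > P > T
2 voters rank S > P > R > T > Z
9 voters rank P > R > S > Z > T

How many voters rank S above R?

Ballots ranking S above R: 5+7+11+2 = 25.
Ballots ranking R above S: 9.
So 25 of 34 voters prefer S to R.

25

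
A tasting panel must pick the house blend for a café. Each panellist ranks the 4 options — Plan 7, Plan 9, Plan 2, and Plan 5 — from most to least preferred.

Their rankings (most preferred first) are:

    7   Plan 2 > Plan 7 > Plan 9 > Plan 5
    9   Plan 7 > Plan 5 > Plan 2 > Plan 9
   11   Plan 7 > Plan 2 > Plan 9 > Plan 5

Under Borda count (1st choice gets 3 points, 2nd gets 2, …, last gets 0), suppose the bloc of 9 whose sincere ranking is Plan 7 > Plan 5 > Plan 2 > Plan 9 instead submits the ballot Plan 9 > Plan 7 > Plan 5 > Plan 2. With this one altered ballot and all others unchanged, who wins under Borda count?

Borda totals with the altered ballot: Plan 7 65, Plan 9 45, Plan 2 43, Plan 5 9.
The winner is unchanged: still Plan 7.

Plan 7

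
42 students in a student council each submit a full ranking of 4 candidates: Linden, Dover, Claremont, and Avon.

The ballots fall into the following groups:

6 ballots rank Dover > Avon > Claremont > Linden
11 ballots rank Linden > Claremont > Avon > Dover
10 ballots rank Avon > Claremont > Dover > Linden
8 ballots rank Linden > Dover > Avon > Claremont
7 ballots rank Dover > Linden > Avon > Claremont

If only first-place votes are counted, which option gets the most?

First-place vote totals:
  Linden: 19
  Dover: 13
  Claremont: 0
  Avon: 10
Linden has the most first-place votes.

Linden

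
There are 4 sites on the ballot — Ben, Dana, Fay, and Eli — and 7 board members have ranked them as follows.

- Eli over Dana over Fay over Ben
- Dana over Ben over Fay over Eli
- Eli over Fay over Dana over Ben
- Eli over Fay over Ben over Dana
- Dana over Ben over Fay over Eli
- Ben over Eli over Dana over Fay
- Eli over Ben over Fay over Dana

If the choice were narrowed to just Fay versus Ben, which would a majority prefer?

Ben

Ballots ranking Fay above Ben: 3.
Ballots ranking Ben above Fay: 4.
Ben wins the head-to-head, 4–3.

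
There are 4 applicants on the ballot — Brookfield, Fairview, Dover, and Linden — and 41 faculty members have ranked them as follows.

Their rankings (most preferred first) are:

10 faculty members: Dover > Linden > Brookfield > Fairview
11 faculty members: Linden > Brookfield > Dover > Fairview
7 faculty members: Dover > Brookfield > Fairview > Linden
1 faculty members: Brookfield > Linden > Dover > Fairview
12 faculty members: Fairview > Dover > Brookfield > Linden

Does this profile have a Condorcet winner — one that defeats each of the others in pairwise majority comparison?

Yes

Head-to-head results (41 voters total):
Brookfield vs Fairview: Brookfield wins 29–12.
Brookfield vs Dover: Dover wins 29–12.
Brookfield vs Linden: Linden wins 21–20.
Fairview vs Dover: Dover wins 29–12.
Fairview vs Linden: Linden wins 22–19.
Dover vs Linden: Dover wins 29–12.
Dover beats each rival — Brookfield (29–12), Fairview (29–12), Linden (29–12) — so Dover is the Condorcet winner.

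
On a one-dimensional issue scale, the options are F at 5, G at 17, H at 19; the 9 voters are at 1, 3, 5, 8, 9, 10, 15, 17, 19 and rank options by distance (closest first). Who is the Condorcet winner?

F

With single-peaked preferences on a line, the Condorcet winner is the candidate closest to the median voter.
The median voter (position 9) is closest to F at 5.
Check: F vs H — voters closer to F: 6 of 9.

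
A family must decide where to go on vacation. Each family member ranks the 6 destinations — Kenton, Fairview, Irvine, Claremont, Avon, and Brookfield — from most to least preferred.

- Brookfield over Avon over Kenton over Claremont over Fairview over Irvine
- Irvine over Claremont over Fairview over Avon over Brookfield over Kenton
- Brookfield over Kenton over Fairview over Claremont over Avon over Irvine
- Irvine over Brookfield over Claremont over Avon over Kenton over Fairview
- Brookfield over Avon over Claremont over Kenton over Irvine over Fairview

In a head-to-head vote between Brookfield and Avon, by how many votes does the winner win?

3

Ballots ranking Brookfield above Avon: 4.
Ballots ranking Avon above Brookfield: 1.
Brookfield wins 4–1, a margin of 3.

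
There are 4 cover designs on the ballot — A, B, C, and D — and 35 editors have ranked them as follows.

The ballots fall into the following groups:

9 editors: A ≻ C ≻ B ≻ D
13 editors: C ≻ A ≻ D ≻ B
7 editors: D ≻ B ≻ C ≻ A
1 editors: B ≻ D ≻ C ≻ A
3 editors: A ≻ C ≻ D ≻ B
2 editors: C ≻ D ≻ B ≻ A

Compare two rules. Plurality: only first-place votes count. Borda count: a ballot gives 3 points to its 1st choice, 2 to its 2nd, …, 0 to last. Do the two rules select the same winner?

Plurality first-place counts: A 12, B 1, C 15, D 7 → C.
Borda totals: A 62, B 28, C 77, D 43 → C.
The two rules agree on C.

Yes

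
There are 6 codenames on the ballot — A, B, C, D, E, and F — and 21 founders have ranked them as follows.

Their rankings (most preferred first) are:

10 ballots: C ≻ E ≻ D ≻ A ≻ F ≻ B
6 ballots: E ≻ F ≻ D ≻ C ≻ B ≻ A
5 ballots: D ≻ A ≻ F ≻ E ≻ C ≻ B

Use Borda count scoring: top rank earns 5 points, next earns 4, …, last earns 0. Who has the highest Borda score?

Borda scores:
  A: 10·2 + 6·0 + 5·4 = 40
  B: 10·0 + 6·1 + 5·0 = 6
  C: 10·5 + 6·2 + 5·1 = 67
  D: 10·3 + 6·3 + 5·5 = 73
  E: 10·4 + 6·5 + 5·2 = 80
  F: 10·1 + 6·4 + 5·3 = 49
E has the highest total.

E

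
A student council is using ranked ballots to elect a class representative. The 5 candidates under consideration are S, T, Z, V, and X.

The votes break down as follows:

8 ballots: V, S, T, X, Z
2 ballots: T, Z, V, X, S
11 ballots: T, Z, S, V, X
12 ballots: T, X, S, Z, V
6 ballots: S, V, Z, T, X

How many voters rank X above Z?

Ballots ranking X above Z: 8+12 = 20.
Ballots ranking Z above X: 2+11+6 = 19.
So 20 of 39 voters prefer X to Z.

20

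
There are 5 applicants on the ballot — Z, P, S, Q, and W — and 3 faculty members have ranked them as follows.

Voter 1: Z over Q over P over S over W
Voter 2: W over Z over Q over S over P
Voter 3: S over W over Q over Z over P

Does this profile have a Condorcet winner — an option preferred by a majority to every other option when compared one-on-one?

Head-to-head results (3 voters total):
Z vs P: Z wins 3–0.
Z vs S: Z wins 2–1.
Z vs Q: Z wins 2–1.
Z vs W: W wins 2–1.
P vs S: S wins 2–1.
P vs Q: Q wins 3–0.
P vs W: W wins 2–1.
S vs Q: Q wins 2–1.
S vs W: S wins 2–1.
Q vs W: W wins 2–1.
No candidate beats all others: Z beats S beats W beats Z, a majority cycle.

No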